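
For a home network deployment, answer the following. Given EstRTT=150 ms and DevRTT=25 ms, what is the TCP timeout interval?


Given: EstRTT = 150 ms, DevRTT = 25 ms
Timeout = EstRTT + 4 * DevRTT
4 * DevRTT = 4 * 25 = 100
Timeout = 150 + 100 = 250 ms

250


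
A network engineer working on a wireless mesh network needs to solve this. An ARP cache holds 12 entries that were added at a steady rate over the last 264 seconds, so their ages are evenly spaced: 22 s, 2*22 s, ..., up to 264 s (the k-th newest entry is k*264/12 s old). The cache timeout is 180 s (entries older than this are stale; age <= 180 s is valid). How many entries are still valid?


Ages are k * 264/12 s for k = 1..12 (spacing = 22.0000 s).
Entry k is valid iff k * 264/12 <= 180 iff k <= 12 * 180 / 264 = 8.1818
n_valid = floor(8.1818) = 8
(n_stale = 12 - 8 = 4)

8


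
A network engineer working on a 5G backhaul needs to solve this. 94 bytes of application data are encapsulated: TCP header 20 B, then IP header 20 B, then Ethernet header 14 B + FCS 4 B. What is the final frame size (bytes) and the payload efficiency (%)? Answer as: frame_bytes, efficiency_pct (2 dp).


TCP segment = 94 + 20 = 114 B
IP packet = 114 + 20 = 134 B
Ethernet frame = 134 + 14 + 4 = 152 B
Efficiency = app / frame = 94 / 152 = 0.618421 = 61.8421% -> 61.84% (2 dp)

152, 61.84


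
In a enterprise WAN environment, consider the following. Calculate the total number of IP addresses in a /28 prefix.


Given: CIDR prefix /28
Host bits = 32 - 28 = 4
Total addresses = 2^4 = 16

16


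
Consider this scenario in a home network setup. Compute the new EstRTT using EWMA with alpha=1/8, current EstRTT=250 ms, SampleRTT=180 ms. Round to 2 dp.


Given: EstRTT = 250 ms, SampleRTT = 180 ms, alpha = 1/8
New EstRTT = (1 - alpha) * EstRTT + alpha * SampleRTT
(7/8) * 250 = 218.75
(1/8) * 180 = 22.5
New EstRTT = 218.75 + 22.5 = 241.25 ms -> 241.25 ms (2 dp)

241.25


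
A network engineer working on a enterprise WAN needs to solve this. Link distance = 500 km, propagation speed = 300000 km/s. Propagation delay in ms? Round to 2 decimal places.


Given: distance = 500 km, speed = 300000 km/s
Delay = distance / speed = 500 / 300000 seconds
Delay in ms = 500 * 1000 / 300000
Delay = 1.6667 ms
Rounded to 2 dp = 1.67 ms

1.67


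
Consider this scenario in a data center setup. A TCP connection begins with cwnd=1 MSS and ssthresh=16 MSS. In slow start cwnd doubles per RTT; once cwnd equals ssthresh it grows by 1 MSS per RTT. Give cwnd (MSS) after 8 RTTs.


RTT 0: cwnd = 1 MSS (initial)
RTT 1: cwnd = 2 MSS (slow start, doubled)
RTT 2: cwnd = 4 MSS (slow start, doubled)
RTT 3: cwnd = 8 MSS (slow start, doubled)
RTT 4: cwnd = 16 MSS (slow start, doubled)
RTT 5: cwnd = 17 MSS (congestion avoidance, +1)
RTT 6: cwnd = 18 MSS (congestion avoidance, +1)
RTT 7: cwnd = 19 MSS (congestion avoidance, +1)
RTT 8: cwnd = 20 MSS (congestion avoidance, +1)

20


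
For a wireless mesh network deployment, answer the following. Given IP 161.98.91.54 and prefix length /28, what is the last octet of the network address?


Given: IP = 161.98.91.54, prefix = /28
Subnet mask = 255.255.255.240
Last octet of IP: 54
Last octet of mask: 240
Network last octet = 54 AND 240 = 48

48


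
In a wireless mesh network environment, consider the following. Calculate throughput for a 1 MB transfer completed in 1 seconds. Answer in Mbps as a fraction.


Given: file = 1 MB, time = 1 s
File in Mb = 1 * 8 = 8 Mb
Throughput = 8 / 1 Mbps
Throughput = 8 Mbps

8


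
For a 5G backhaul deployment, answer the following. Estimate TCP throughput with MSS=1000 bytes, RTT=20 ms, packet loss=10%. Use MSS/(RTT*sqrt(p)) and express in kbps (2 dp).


Given: MSS = 1000 bytes, RTT = 20 ms, loss = 10%
RTT in seconds = 20 / 1000 = 0.02
Loss rate = 10% = 0.1
sqrt(loss) = sqrt(0.1) = 0.316227766017
Throughput (bytes/s) = 1000 / (0.02 * 0.316227766017) = 158113.8830
Throughput (kbps) = 158113.8830 * 8 / 1000 = 1264.911064 -> 1264.91 kbps (2 dp)

1264.91


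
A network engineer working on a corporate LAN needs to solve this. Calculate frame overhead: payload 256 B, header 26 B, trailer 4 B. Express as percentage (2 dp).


Given: payload = 256 B, header = 26 B, trailer = 4 B
Overhead bytes = header + trailer = 26 + 4 = 30
Total frame = payload + overhead = 256 + 30 = 286
Overhead % = 30 / 286 * 100 = 10.4895% -> 10.49% (2 dp)

10.49


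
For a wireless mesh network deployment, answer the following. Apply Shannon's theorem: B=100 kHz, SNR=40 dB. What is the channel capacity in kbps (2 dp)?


Given: B = 100 kHz, SNR = 40 dB
SNR linear = 10^(40/10) = 10000
1 + SNR = 10001
log2(10001) = 13.2878566418
C = 100 * 1000 * 13.2878566418 = 1328785.6642 bps
C = 1328.785664 kbps -> 1328.79 kbps (2 dp)

1328.79


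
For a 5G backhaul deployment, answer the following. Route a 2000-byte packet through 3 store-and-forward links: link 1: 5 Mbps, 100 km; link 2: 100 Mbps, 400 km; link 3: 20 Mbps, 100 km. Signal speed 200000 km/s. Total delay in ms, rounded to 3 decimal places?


Packet = 2000 bytes = 16000 bits. Store-and-forward: sum (t_trans + t_prop) per link.
Link 1: t_trans = 16000/(5*10^6) s = 3.2000 ms; t_prop = 100/200000 s = 0.5000 ms; subtotal = 3.7000 ms
Link 2: t_trans = 16000/(100*10^6) s = 0.1600 ms; t_prop = 400/200000 s = 2.0000 ms; subtotal = 2.1600 ms
Link 3: t_trans = 16000/(20*10^6) s = 0.8000 ms; t_prop = 100/200000 s = 0.5000 ms; subtotal = 1.3000 ms
End-to-end = 3.7000 + 2.1600 + 1.3000 = 7.1600 ms -> 7.160 ms (3 dp)

7.160


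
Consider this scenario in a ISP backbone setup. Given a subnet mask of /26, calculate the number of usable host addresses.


Given: subnet mask /26
Host bits = 32 - 26 = 6
Total addresses = 2^6 = 64
Usable hosts = 64 - 2 (network + broadcast) = 62

62


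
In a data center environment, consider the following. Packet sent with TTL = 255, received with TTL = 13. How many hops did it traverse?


Given: initial TTL = 255, received TTL = 13
Hops = initial TTL - received TTL
Hops = 255 - 13 = 242

242


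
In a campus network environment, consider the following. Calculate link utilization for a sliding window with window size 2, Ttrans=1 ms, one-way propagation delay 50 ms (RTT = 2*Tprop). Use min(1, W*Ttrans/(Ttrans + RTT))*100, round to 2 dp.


Given: W = 2, Ttrans = 1 ms, RTT = 100 ms (= 2 * Tprop, Tprop = 50 ms)
Cycle time = Ttrans + RTT = 1 + 100 = 101 ms (first packet sent until its ACK returns)
W * Ttrans = 2 * 1 = 2 ms of sending per cycle
W * Ttrans / (Ttrans + RTT) = 2 / 101 = 0.019802
U = min(1, 0.019802) = 0.019802
U% = 1.98%

1.98


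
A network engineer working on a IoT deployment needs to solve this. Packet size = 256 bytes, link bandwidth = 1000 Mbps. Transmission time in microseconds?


Given: packet = 256 bytes, bandwidth = 1000 Mbps
Packet in bits = 256 * 8 = 2048 bits
Bandwidth = 1000 * 10^6 = 1000000000 bps
Time = 2048 / 1000000000 seconds
Time in us = 2048 * 10^6 / 1000000000 = 2.048

2.048


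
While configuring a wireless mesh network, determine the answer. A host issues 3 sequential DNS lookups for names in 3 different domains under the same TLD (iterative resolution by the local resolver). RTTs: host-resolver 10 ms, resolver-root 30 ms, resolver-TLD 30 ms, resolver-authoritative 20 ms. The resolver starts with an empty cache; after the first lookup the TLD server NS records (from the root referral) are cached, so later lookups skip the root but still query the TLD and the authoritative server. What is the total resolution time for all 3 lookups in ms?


Lookup 1 (cold cache): local + root + TLD + auth = 10 + 30 + 30 + 20 = 90 ms
Lookups 2..3 (TLD NS cached -> skip root; new domain -> still ask TLD and auth): local + TLD + auth = 10 + 30 + 20 = 60 ms each
Remaining 2 lookups: 2 * 60 = 120 ms
Total = 90 + 120 = 210 ms

210


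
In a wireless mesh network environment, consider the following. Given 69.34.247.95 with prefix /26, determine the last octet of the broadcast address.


Given: IP = 69.34.247.95, prefix = /26
Host bits = 32 - 26 = 6
Network last octet = 95 AND mask = 64
Host part size = 2^6 - 1 = 63
Broadcast last octet = 64 OR 63 = 127

127


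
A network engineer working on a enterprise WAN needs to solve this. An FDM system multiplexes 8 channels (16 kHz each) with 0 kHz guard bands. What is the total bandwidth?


Given: 8 channels, 16 kHz each, guard = 0 kHz
Channel bandwidth = 8 * 16 = 128 kHz
Guard bands = 7 gaps * 0 kHz = 0 kHz
Total = 128 + 0 = 128 kHz

128


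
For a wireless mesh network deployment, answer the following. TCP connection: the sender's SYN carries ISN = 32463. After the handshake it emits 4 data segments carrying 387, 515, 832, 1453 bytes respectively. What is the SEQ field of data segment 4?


The SYN occupies sequence number ISN = 32463, so the first data byte is ISN + 1 = 32464.
SEQ of data segment i = (ISN + 1) + sum of payload sizes of segments 1..i-1.
Segment 1: SEQ = 32464, payload = 387 bytes
Segment 2: SEQ = 32851, payload = 515 bytes
Segment 3: SEQ = 33366, payload = 832 bytes
Segment 4: SEQ = 34198, payload = 1453 bytes
SEQ of segment 4 = 32464 + 387 + 515 + 832 = 34198

34198


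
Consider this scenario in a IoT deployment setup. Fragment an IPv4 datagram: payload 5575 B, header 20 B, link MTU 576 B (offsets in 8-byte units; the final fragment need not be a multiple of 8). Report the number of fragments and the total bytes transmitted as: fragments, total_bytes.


Max data per non-final fragment = floor((MTU - header)/8)*8 = floor((576 - 20)/8)*8 = floor(556/8)*8 = 552 B
Final fragment needs no 8-byte alignment: it can carry up to MTU - header = 556 B
Non-final fragments needed = ceil((payload - 556) / 552) = ceil(5019/552) = ceil(9.0924) = 10
Number of fragments = 10 + 1 = 11
Fragment sizes (data): 10 * 552 B + 55 B (last, 55 <= 556 OK)
Total bytes sent = payload + n_frags * header = 5575 + 11*20 = 5575 + 220 = 5795 B

11, 5795


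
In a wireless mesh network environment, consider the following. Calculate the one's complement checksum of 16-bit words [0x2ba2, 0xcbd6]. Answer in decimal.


Given words: [0x2ba2, 0xcbd6]
Step 1: Sum all words
Raw sum = 11170 + 52182 = 63352
One's complement = ~63352 & 0xFFFF = 2183

2183


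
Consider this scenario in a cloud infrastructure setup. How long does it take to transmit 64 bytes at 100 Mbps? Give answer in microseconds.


Given: packet = 64 bytes, bandwidth = 100 Mbps
Packet in bits = 64 * 8 = 512 bits
Bandwidth = 100 * 10^6 = 100000000 bps
Time = 512 / 100000000 seconds
Time in us = 512 * 10^6 / 100000000 = 5.12

5.12


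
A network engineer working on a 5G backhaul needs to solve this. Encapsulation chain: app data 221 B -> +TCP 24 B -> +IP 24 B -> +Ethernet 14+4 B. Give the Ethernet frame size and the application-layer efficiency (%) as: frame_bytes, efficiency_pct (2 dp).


TCP segment = 221 + 24 = 245 B
IP packet = 245 + 24 = 269 B
Ethernet frame = 269 + 14 + 4 = 287 B
Efficiency = app / frame = 221 / 287 = 0.770035 = 77.0035% -> 77.00% (2 dp)

287, 77.00


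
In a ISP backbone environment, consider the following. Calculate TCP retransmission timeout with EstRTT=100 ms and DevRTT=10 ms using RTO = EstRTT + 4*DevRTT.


Given: EstRTT = 100 ms, DevRTT = 10 ms
Timeout = EstRTT + 4 * DevRTT
4 * DevRTT = 4 * 10 = 40
Timeout = 100 + 40 = 140 ms

140


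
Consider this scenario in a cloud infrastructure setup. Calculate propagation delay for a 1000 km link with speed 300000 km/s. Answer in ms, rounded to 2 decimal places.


Given: distance = 1000 km, speed = 300000 km/s
Delay = distance / speed = 1000 / 300000 seconds
Delay in ms = 1000 * 1000 / 300000
Delay = 3.3333 ms
Rounded to 2 dp = 3.33 ms

3.33


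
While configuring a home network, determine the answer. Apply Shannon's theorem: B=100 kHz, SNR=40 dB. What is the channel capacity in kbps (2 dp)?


Given: B = 100 kHz, SNR = 40 dB
SNR linear = 10^(40/10) = 10000
1 + SNR = 10001
log2(10001) = 13.2878566418
C = 100 * 1000 * 13.2878566418 = 1328785.6642 bps
C = 1328.785664 kbps -> 1328.79 kbps (2 dp)

1328.79


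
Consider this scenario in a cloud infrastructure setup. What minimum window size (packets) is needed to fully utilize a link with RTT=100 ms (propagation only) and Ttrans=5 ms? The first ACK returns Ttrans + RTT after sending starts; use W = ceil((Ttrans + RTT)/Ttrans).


Given: Ttrans = 5 ms, RTT = 100 ms (= 2 * Tprop, Tprop = 50 ms)
Time until first ACK returns = Ttrans + RTT = 5 + 100 = 105 ms
Need W * Ttrans >= Ttrans + RTT  ->  W >= (Ttrans + RTT) / Ttrans
(Ttrans + RTT) / Ttrans = 105 / 5 = 21
W_min = ceil(21) = 21

21


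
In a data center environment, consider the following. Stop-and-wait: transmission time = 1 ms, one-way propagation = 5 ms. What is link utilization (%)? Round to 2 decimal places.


Given: Ttrans = 1 ms, Tprop = 5 ms
RTT = 2 * Tprop = 2 * 5 = 10 ms
U = Ttrans / (Ttrans + RTT)
U = 1 / (1 + 10)
U = 1 / 11 = 0.090909
U% = 9.09%

9.09


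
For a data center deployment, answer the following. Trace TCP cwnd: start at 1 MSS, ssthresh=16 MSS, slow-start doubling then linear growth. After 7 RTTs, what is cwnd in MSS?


RTT 0: cwnd = 1 MSS (initial)
RTT 1: cwnd = 2 MSS (slow start, doubled)
RTT 2: cwnd = 4 MSS (slow start, doubled)
RTT 3: cwnd = 8 MSS (slow start, doubled)
RTT 4: cwnd = 16 MSS (slow start, doubled)
RTT 5: cwnd = 17 MSS (congestion avoidance, +1)
RTT 6: cwnd = 18 MSS (congestion avoidance, +1)
RTT 7: cwnd = 19 MSS (congestion avoidance, +1)

19


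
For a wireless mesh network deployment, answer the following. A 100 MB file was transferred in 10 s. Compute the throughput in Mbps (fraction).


Given: file = 100 MB, time = 10 s
File in Mb = 100 * 8 = 800 Mb
Throughput = 800 / 10 Mbps
Throughput = 80 Mbps

80


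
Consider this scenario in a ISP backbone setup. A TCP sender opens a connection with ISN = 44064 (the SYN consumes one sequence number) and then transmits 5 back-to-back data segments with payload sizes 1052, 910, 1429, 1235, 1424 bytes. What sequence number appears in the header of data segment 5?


The SYN occupies sequence number ISN = 44064, so the first data byte is ISN + 1 = 44065.
SEQ of data segment i = (ISN + 1) + sum of payload sizes of segments 1..i-1.
Segment 1: SEQ = 44065, payload = 1052 bytes
Segment 2: SEQ = 45117, payload = 910 bytes
Segment 3: SEQ = 46027, payload = 1429 bytes
Segment 4: SEQ = 47456, payload = 1235 bytes
Segment 5: SEQ = 48691, payload = 1424 bytes
SEQ of segment 5 = 44065 + 1052 + 910 + 1429 + 1235 = 48691

48691


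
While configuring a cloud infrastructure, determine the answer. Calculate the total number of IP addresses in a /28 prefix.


Given: CIDR prefix /28
Host bits = 32 - 28 = 4
Total addresses = 2^4 = 16

16


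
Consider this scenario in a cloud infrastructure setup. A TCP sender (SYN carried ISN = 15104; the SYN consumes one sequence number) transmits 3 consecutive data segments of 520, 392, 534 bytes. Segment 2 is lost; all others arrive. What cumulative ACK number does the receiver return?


SYN uses sequence number 15104; first data byte = ISN + 1 = 15105.
Segment 1: SEQ = 15105, len = 520 B, covers [15105, 15624]
Segment 2: SEQ = 15625, len = 392 B, covers [15625, 16016] [LOST]
Segment 3: SEQ = 16017, len = 534 B, covers [16017, 16550]
In-order data received: bytes [15105, 15624] (segments 1..1).
Segment 2 missing -> gap begins at byte 15625; later segments buffered out of order.
Cumulative ACK = next expected in-order byte = 15105 + 520 = 15625

15625


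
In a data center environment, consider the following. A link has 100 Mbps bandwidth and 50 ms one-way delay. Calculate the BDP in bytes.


Given: bandwidth = 100 Mbps, delay = 50 ms
BDP in bits = 100 * 10^6 * 50 / 1000
BDP in bits = 5000000
BDP in bytes = 5000000 / 8 = 625000

625000


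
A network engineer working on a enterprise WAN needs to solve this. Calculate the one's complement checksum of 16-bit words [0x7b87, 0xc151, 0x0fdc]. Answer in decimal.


Given words: [0x7b87, 0xc151, 0x0fdc]
Step 1: Sum all words
Raw sum = 31623 + 49489 + 4060 = 85172
Step 2: Fold carry: (19636 + 1) = 19637
One's complement = ~19637 & 0xFFFF = 45898

45898


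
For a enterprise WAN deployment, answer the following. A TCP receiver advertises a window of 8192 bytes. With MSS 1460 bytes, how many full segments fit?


Given: RWND = 8192 bytes, MSS = 1460 bytes
Full segments = floor(RWND / MSS)
Full segments = floor(8192 / 1460)
Full segments = floor(5.611) = 5

5


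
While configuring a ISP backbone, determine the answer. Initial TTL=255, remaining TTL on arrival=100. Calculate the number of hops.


Given: initial TTL = 255, received TTL = 100
Hops = initial TTL - received TTL
Hops = 255 - 100 = 155

155


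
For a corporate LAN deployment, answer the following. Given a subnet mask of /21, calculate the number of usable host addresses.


Given: subnet mask /21
Host bits = 32 - 21 = 11
Total addresses = 2^11 = 2048
Usable hosts = 2048 - 2 (network + broadcast) = 2046

2046


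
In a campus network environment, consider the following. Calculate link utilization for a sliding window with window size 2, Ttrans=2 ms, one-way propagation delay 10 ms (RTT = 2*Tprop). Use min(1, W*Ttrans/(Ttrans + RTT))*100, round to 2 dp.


Given: W = 2, Ttrans = 2 ms, RTT = 20 ms (= 2 * Tprop, Tprop = 10 ms)
Cycle time = Ttrans + RTT = 2 + 20 = 22 ms (first packet sent until its ACK returns)
W * Ttrans = 2 * 2 = 4 ms of sending per cycle
W * Ttrans / (Ttrans + RTT) = 4 / 22 = 0.181818
U = min(1, 0.181818) = 0.181818
U% = 18.18%

18.18


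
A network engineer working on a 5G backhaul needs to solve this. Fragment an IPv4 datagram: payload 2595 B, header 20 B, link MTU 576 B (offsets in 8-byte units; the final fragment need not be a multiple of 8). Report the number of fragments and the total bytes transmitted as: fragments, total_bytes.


Max data per non-final fragment = floor((MTU - header)/8)*8 = floor((576 - 20)/8)*8 = floor(556/8)*8 = 552 B
Final fragment needs no 8-byte alignment: it can carry up to MTU - header = 556 B
Non-final fragments needed = ceil((payload - 556) / 552) = ceil(2039/552) = ceil(3.6938) = 4
Number of fragments = 4 + 1 = 5
Fragment sizes (data): 4 * 552 B + 387 B (last, 387 <= 556 OK)
Total bytes sent = payload + n_frags * header = 2595 + 5*20 = 2595 + 100 = 2695 B

5, 2695


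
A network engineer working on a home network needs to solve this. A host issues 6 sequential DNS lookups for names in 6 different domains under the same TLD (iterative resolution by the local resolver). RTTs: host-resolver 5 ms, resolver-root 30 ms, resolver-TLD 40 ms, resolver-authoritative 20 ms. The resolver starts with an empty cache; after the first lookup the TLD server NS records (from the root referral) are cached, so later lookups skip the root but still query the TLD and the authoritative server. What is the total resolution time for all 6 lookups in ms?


Lookup 1 (cold cache): local + root + TLD + auth = 5 + 30 + 40 + 20 = 95 ms
Lookups 2..6 (TLD NS cached -> skip root; new domain -> still ask TLD and auth): local + TLD + auth = 5 + 40 + 20 = 65 ms each
Remaining 5 lookups: 5 * 65 = 325 ms
Total = 95 + 325 = 420 ms

420


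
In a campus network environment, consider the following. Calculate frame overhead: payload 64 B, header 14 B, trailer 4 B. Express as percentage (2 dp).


Given: payload = 64 B, header = 14 B, trailer = 4 B
Overhead bytes = header + trailer = 14 + 4 = 18
Total frame = payload + overhead = 64 + 18 = 82
Overhead % = 18 / 82 * 100 = 21.9512% -> 21.95% (2 dp)

21.95


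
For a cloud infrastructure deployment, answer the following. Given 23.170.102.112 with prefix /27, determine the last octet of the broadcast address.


Given: IP = 23.170.102.112, prefix = /27
Host bits = 32 - 27 = 5
Network last octet = 112 AND mask = 96
Host part size = 2^5 - 1 = 31
Broadcast last octet = 96 OR 31 = 127

127


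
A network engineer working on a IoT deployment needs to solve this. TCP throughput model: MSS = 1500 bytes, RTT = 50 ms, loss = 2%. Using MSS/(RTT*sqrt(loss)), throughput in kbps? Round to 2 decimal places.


Given: MSS = 1500 bytes, RTT = 50 ms, loss = 2%
RTT in seconds = 50 / 1000 = 0.05
Loss rate = 2% = 0.02
sqrt(loss) = sqrt(0.02) = 0.141421356237
Throughput (bytes/s) = 1500 / (0.05 * 0.141421356237) = 212132.0344
Throughput (kbps) = 212132.0344 * 8 / 1000 = 1697.056275 -> 1697.06 kbps (2 dp)

1697.06


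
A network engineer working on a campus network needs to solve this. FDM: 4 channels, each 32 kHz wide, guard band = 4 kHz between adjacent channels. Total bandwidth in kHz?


Given: 4 channels, 32 kHz each, guard = 4 kHz
Channel bandwidth = 4 * 32 = 128 kHz
Guard bands = 3 gaps * 4 kHz = 12 kHz
Total = 128 + 12 = 140 kHz

140


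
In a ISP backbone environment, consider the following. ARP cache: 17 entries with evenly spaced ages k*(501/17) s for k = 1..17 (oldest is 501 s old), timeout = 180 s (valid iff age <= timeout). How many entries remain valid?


Ages are k * 501/17 s for k = 1..17 (spacing = 29.4706 s).
Entry k is valid iff k * 501/17 <= 180 iff k <= 17 * 180 / 501 = 6.1078
n_valid = floor(6.1078) = 6
(n_stale = 17 - 6 = 11)

6


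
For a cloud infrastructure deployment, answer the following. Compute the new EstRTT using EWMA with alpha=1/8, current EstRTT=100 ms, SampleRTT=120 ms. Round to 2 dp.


Given: EstRTT = 100 ms, SampleRTT = 120 ms, alpha = 1/8
New EstRTT = (1 - alpha) * EstRTT + alpha * SampleRTT
(7/8) * 100 = 87.5
(1/8) * 120 = 15
New EstRTT = 87.5 + 15 = 102.5 ms -> 102.50 ms (2 dp)

102.50


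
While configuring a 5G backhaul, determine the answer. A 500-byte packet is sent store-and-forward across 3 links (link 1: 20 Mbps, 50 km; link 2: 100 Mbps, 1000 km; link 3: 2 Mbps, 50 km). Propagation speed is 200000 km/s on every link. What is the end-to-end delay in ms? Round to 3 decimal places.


Packet = 500 bytes = 4000 bits. Store-and-forward: sum (t_trans + t_prop) per link.
Link 1: t_trans = 4000/(20*10^6) s = 0.2000 ms; t_prop = 50/200000 s = 0.2500 ms; subtotal = 0.4500 ms
Link 2: t_trans = 4000/(100*10^6) s = 0.0400 ms; t_prop = 1000/200000 s = 5.0000 ms; subtotal = 5.0400 ms
Link 3: t_trans = 4000/(2*10^6) s = 2.0000 ms; t_prop = 50/200000 s = 0.2500 ms; subtotal = 2.2500 ms
End-to-end = 0.4500 + 5.0400 + 2.2500 = 7.7400 ms -> 7.740 ms (3 dp)

7.740


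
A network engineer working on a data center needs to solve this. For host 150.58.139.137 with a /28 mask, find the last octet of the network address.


Given: IP = 150.58.139.137, prefix = /28
Subnet mask = 255.255.255.240
Last octet of IP: 137
Last octet of mask: 240
Network last octet = 137 AND 240 = 128

128


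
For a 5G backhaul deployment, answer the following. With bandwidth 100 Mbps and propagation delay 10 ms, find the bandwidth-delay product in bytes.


Given: bandwidth = 100 Mbps, delay = 10 ms
BDP in bits = 100 * 10^6 * 10 / 1000
BDP in bits = 1000000
BDP in bytes = 1000000 / 8 = 125000

125000


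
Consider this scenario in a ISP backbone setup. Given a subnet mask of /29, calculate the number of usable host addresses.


Given: subnet mask /29
Host bits = 32 - 29 = 3
Total addresses = 2^3 = 8
Usable hosts = 8 - 2 (network + broadcast) = 6

6


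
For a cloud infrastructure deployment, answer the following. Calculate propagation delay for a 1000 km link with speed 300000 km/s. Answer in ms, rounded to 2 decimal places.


Given: distance = 1000 km, speed = 300000 km/s
Delay = distance / speed = 1000 / 300000 seconds
Delay in ms = 1000 * 1000 / 300000
Delay = 3.3333 ms
Rounded to 2 dp = 3.33 ms

3.33


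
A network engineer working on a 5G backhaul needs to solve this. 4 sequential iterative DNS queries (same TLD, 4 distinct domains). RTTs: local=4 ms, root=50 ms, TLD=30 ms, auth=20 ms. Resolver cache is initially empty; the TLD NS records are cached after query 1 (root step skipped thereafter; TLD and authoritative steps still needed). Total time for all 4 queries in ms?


Lookup 1 (cold cache): local + root + TLD + auth = 4 + 50 + 30 + 20 = 104 ms
Lookups 2..4 (TLD NS cached -> skip root; new domain -> still ask TLD and auth): local + TLD + auth = 4 + 30 + 20 = 54 ms each
Remaining 3 lookups: 3 * 54 = 162 ms
Total = 104 + 162 = 266 ms

266


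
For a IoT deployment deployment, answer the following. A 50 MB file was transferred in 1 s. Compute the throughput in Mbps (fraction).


Given: file = 50 MB, time = 1 s
File in Mb = 50 * 8 = 400 Mb
Throughput = 400 / 1 Mbps
Throughput = 400 Mbps

400


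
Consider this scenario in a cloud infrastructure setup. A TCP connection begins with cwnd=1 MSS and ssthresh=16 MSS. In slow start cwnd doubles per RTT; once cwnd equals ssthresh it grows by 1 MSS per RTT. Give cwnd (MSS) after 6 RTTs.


RTT 0: cwnd = 1 MSS (initial)
RTT 1: cwnd = 2 MSS (slow start, doubled)
RTT 2: cwnd = 4 MSS (slow start, doubled)
RTT 3: cwnd = 8 MSS (slow start, doubled)
RTT 4: cwnd = 16 MSS (slow start, doubled)
RTT 5: cwnd = 17 MSS (congestion avoidance, +1)
RTT 6: cwnd = 18 MSS (congestion avoidance, +1)

18


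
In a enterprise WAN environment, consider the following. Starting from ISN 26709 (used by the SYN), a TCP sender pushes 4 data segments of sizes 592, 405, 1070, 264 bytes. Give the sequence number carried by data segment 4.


The SYN occupies sequence number ISN = 26709, so the first data byte is ISN + 1 = 26710.
SEQ of data segment i = (ISN + 1) + sum of payload sizes of segments 1..i-1.
Segment 1: SEQ = 26710, payload = 592 bytes
Segment 2: SEQ = 27302, payload = 405 bytes
Segment 3: SEQ = 27707, payload = 1070 bytes
Segment 4: SEQ = 28777, payload = 264 bytes
SEQ of segment 4 = 26710 + 592 + 405 + 1070 = 28777

28777


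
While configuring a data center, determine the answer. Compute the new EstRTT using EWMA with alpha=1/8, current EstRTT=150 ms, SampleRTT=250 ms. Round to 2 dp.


Given: EstRTT = 150 ms, SampleRTT = 250 ms, alpha = 1/8
New EstRTT = (1 - alpha) * EstRTT + alpha * SampleRTT
(7/8) * 150 = 131.25
(1/8) * 250 = 31.25
New EstRTT = 131.25 + 31.25 = 162.5 ms -> 162.50 ms (2 dp)

162.50


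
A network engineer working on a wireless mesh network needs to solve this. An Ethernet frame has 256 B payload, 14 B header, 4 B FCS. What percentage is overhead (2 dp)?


Given: payload = 256 B, header = 14 B, trailer = 4 B
Overhead bytes = header + trailer = 14 + 4 = 18
Total frame = payload + overhead = 256 + 18 = 274
Overhead % = 18 / 274 * 100 = 6.5693% -> 6.57% (2 dp)

6.57


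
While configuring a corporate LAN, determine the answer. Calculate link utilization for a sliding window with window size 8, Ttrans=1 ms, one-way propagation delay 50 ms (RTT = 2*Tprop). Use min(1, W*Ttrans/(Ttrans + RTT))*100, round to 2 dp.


Given: W = 8, Ttrans = 1 ms, RTT = 100 ms (= 2 * Tprop, Tprop = 50 ms)
Cycle time = Ttrans + RTT = 1 + 100 = 101 ms (first packet sent until its ACK returns)
W * Ttrans = 8 * 1 = 8 ms of sending per cycle
W * Ttrans / (Ttrans + RTT) = 8 / 101 = 0.079208
U = min(1, 0.079208) = 0.079208
U% = 7.92%

7.92


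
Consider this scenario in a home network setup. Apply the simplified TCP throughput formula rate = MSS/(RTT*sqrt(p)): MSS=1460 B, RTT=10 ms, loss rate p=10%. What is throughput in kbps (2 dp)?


Given: MSS = 1460 bytes, RTT = 10 ms, loss = 10%
RTT in seconds = 10 / 1000 = 0.01
Loss rate = 10% = 0.1
sqrt(loss) = sqrt(0.1) = 0.316227766017
Throughput (bytes/s) = 1460 / (0.01 * 0.316227766017) = 461692.5384
Throughput (kbps) = 461692.5384 * 8 / 1000 = 3693.540307 -> 3693.54 kbps (2 dp)

3693.54


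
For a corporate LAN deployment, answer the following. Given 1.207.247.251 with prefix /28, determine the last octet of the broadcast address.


Given: IP = 1.207.247.251, prefix = /28
Host bits = 32 - 28 = 4
Network last octet = 251 AND mask = 240
Host part size = 2^4 - 1 = 15
Broadcast last octet = 240 OR 15 = 255

255


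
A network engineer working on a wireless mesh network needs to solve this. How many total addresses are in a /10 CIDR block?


Given: CIDR prefix /10
Host bits = 32 - 10 = 22
Total addresses = 2^22 = 4194304

4194304


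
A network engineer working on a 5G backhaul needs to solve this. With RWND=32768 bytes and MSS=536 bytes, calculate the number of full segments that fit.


Given: RWND = 32768 bytes, MSS = 536 bytes
Full segments = floor(RWND / MSS)
Full segments = floor(32768 / 536)
Full segments = floor(61.1343) = 61

61


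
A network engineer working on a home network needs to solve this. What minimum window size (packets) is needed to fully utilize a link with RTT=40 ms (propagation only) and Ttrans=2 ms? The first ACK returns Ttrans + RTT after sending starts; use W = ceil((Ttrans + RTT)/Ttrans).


Given: Ttrans = 2 ms, RTT = 40 ms (= 2 * Tprop, Tprop = 20 ms)
Time until first ACK returns = Ttrans + RTT = 2 + 40 = 42 ms
Need W * Ttrans >= Ttrans + RTT  ->  W >= (Ttrans + RTT) / Ttrans
(Ttrans + RTT) / Ttrans = 42 / 2 = 21
W_min = ceil(21) = 21

21


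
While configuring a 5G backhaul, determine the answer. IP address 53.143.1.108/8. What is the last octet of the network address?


Given: IP = 53.143.1.108, prefix = /8
Subnet mask = 255.0.0.0
Last octet of IP: 108
Last octet of mask: 0
Network last octet = 108 AND 0 = 0

0


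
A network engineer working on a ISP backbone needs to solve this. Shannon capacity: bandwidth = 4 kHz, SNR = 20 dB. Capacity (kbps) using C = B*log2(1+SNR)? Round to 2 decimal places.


Given: B = 4 kHz, SNR = 20 dB
SNR linear = 10^(20/10) = 100
1 + SNR = 101
log2(101) = 6.6582114828
C = 4 * 1000 * 6.6582114828 = 26632.8459 bps
C = 26.632846 kbps -> 26.63 kbps (2 dp)

26.63


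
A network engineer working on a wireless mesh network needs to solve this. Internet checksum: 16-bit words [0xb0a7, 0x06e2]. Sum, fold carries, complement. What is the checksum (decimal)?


Given words: [0xb0a7, 0x06e2]
Step 1: Sum all words
Raw sum = 45223 + 1762 = 46985
One's complement = ~46985 & 0xFFFF = 18550

18550


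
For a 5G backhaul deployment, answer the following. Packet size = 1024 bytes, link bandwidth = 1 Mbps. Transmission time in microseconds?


Given: packet = 1024 bytes, bandwidth = 1 Mbps
Packet in bits = 1024 * 8 = 8192 bits
Bandwidth = 1 * 10^6 = 1000000 bps
Time = 8192 / 1000000 seconds
Time in us = 8192 * 10^6 / 1000000 = 8192

8192


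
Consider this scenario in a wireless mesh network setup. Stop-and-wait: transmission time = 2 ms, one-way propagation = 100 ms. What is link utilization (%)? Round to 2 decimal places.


Given: Ttrans = 2 ms, Tprop = 100 ms
RTT = 2 * Tprop = 2 * 100 = 200 ms
U = Ttrans / (Ttrans + RTT)
U = 2 / (2 + 200)
U = 2 / 202 = 0.009901
U% = 0.99%

0.99


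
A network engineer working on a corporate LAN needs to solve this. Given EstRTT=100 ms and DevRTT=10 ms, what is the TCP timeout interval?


Given: EstRTT = 100 ms, DevRTT = 10 ms
Timeout = EstRTT + 4 * DevRTT
4 * DevRTT = 4 * 10 = 40
Timeout = 100 + 40 = 140 ms

140


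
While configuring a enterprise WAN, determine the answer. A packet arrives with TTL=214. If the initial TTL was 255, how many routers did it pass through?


Given: initial TTL = 255, received TTL = 214
Hops = initial TTL - received TTL
Hops = 255 - 214 = 41

41


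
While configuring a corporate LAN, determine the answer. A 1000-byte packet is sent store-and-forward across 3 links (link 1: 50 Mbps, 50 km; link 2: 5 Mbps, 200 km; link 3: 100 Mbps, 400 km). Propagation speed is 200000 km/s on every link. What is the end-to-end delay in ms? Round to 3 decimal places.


Packet = 1000 bytes = 8000 bits. Store-and-forward: sum (t_trans + t_prop) per link.
Link 1: t_trans = 8000/(50*10^6) s = 0.1600 ms; t_prop = 50/200000 s = 0.2500 ms; subtotal = 0.4100 ms
Link 2: t_trans = 8000/(5*10^6) s = 1.6000 ms; t_prop = 200/200000 s = 1.0000 ms; subtotal = 2.6000 ms
Link 3: t_trans = 8000/(100*10^6) s = 0.0800 ms; t_prop = 400/200000 s = 2.0000 ms; subtotal = 2.0800 ms
End-to-end = 0.4100 + 2.6000 + 2.0800 = 5.0900 ms -> 5.090 ms (3 dp)

5.090


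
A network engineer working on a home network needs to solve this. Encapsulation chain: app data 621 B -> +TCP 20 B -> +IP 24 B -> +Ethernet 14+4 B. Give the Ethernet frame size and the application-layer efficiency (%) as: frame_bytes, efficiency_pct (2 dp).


TCP segment = 621 + 20 = 641 B
IP packet = 641 + 24 = 665 B
Ethernet frame = 665 + 14 + 4 = 683 B
Efficiency = app / frame = 621 / 683 = 0.909224 = 90.9224% -> 90.92% (2 dp)

683, 90.92


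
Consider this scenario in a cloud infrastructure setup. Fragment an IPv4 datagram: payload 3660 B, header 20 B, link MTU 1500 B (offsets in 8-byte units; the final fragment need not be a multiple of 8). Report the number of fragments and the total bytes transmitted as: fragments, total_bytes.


Max data per non-final fragment = floor((MTU - header)/8)*8 = floor((1500 - 20)/8)*8 = floor(1480/8)*8 = 1480 B
Final fragment needs no 8-byte alignment: it can carry up to MTU - header = 1480 B
Non-final fragments needed = ceil((payload - 1480) / 1480) = ceil(2180/1480) = ceil(1.4730) = 2
Number of fragments = 2 + 1 = 3
Fragment sizes (data): 2 * 1480 B + 700 B (last, 700 <= 1480 OK)
Total bytes sent = payload + n_frags * header = 3660 + 3*20 = 3660 + 60 = 3720 B

3, 3720


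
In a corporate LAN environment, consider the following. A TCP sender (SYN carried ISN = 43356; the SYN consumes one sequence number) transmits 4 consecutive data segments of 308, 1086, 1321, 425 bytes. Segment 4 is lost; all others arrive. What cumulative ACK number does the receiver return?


SYN uses sequence number 43356; first data byte = ISN + 1 = 43357.
Segment 1: SEQ = 43357, len = 308 B, covers [43357, 43664]
Segment 2: SEQ = 43665, len = 1086 B, covers [43665, 44750]
Segment 3: SEQ = 44751, len = 1321 B, covers [44751, 46071]
Segment 4: SEQ = 46072, len = 425 B, covers [46072, 46496] [LOST]
In-order data received: bytes [43357, 46071] (segments 1..3).
Segment 4 missing -> gap begins at byte 46072.
Cumulative ACK = next expected in-order byte = 43357 + 308 + 1086 + 1321 = 46072

46072


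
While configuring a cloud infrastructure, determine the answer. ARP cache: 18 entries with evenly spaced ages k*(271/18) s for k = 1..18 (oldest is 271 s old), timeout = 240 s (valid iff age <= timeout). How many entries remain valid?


Ages are k * 271/18 s for k = 1..18 (spacing = 15.0556 s).
Entry k is valid iff k * 271/18 <= 240 iff k <= 18 * 240 / 271 = 15.9410
n_valid = floor(15.9410) = 15
(n_stale = 18 - 15 = 3)

15


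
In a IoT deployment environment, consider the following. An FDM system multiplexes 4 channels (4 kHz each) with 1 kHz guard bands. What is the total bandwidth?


Given: 4 channels, 4 kHz each, guard = 1 kHz
Channel bandwidth = 4 * 4 = 16 kHz
Guard bands = 3 gaps * 1 kHz = 3 kHz
Total = 16 + 3 = 19 kHz

19


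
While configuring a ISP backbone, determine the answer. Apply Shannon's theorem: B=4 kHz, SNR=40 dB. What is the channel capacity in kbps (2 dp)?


Given: B = 4 kHz, SNR = 40 dB
SNR linear = 10^(40/10) = 10000
1 + SNR = 10001
log2(10001) = 13.2878566418
C = 4 * 1000 * 13.2878566418 = 53151.4266 bps
C = 53.151427 kbps -> 53.15 kbps (2 dp)

53.15


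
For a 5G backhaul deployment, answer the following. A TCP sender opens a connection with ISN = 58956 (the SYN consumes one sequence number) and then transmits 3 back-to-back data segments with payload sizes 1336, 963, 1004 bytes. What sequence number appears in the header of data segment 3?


The SYN occupies sequence number ISN = 58956, so the first data byte is ISN + 1 = 58957.
SEQ of data segment i = (ISN + 1) + sum of payload sizes of segments 1..i-1.
Segment 1: SEQ = 58957, payload = 1336 bytes
Segment 2: SEQ = 60293, payload = 963 bytes
Segment 3: SEQ = 61256, payload = 1004 bytes
SEQ of segment 3 = 58957 + 1336 + 963 = 61256

61256


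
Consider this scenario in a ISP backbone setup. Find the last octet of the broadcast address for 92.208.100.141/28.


Given: IP = 92.208.100.141, prefix = /28
Host bits = 32 - 28 = 4
Network last octet = 141 AND mask = 128
Host part size = 2^4 - 1 = 15
Broadcast last octet = 128 OR 15 = 143

143


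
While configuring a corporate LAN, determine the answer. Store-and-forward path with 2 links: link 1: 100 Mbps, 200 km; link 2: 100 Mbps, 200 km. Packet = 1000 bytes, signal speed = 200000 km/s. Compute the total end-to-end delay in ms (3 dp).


Packet = 1000 bytes = 8000 bits. Store-and-forward: sum (t_trans + t_prop) per link.
Link 1: t_trans = 8000/(100*10^6) s = 0.0800 ms; t_prop = 200/200000 s = 1.0000 ms; subtotal = 1.0800 ms
Link 2: t_trans = 8000/(100*10^6) s = 0.0800 ms; t_prop = 200/200000 s = 1.0000 ms; subtotal = 1.0800 ms
End-to-end = 1.0800 + 1.0800 = 2.1600 ms -> 2.160 ms (3 dp)

2.160


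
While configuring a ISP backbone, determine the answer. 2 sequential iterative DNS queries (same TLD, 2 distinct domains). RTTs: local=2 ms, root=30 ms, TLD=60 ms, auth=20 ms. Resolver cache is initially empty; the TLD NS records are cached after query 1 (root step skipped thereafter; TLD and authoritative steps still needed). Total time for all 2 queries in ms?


Lookup 1 (cold cache): local + root + TLD + auth = 2 + 30 + 60 + 20 = 112 ms
Lookups 2..2 (TLD NS cached -> skip root; new domain -> still ask TLD and auth): local + TLD + auth = 2 + 60 + 20 = 82 ms each
Remaining 1 lookups: 1 * 82 = 82 ms
Total = 112 + 82 = 194 ms

194


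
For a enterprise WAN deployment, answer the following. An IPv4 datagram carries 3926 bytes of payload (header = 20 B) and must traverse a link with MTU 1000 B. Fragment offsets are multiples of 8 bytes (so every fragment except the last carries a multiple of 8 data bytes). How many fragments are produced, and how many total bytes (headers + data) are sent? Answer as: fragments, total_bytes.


Max data per non-final fragment = floor((MTU - header)/8)*8 = floor((1000 - 20)/8)*8 = floor(980/8)*8 = 976 B
Final fragment needs no 8-byte alignment: it can carry up to MTU - header = 980 B
Non-final fragments needed = ceil((payload - 980) / 976) = ceil(2946/976) = ceil(3.0184) = 4
Number of fragments = 4 + 1 = 5
Fragment sizes (data): 4 * 976 B + 22 B (last, 22 <= 980 OK)
Total bytes sent = payload + n_frags * header = 3926 + 5*20 = 3926 + 100 = 4026 B

5, 4026


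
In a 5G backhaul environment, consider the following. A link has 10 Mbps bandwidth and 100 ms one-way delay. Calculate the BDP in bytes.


Given: bandwidth = 10 Mbps, delay = 100 ms
BDP in bits = 10 * 10^6 * 100 / 1000
BDP in bits = 1000000
BDP in bytes = 1000000 / 8 = 125000

125000


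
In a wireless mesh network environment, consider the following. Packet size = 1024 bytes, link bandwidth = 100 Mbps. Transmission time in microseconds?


Given: packet = 1024 bytes, bandwidth = 100 Mbps
Packet in bits = 1024 * 8 = 8192 bits
Bandwidth = 100 * 10^6 = 100000000 bps
Time = 8192 / 100000000 seconds
Time in us = 8192 * 10^6 / 100000000 = 81.92

81.92


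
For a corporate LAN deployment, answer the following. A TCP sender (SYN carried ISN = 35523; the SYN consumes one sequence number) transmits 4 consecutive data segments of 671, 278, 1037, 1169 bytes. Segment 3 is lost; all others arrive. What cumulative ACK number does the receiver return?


SYN uses sequence number 35523; first data byte = ISN + 1 = 35524.
Segment 1: SEQ = 35524, len = 671 B, covers [35524, 36194]
Segment 2: SEQ = 36195, len = 278 B, covers [36195, 36472]
Segment 3: SEQ = 36473, len = 1037 B, covers [36473, 37509] [LOST]
Segment 4: SEQ = 37510, len = 1169 B, covers [37510, 38678]
In-order data received: bytes [35524, 36472] (segments 1..2).
Segment 3 missing -> gap begins at byte 36473; later segments buffered out of order.
Cumulative ACK = next expected in-order byte = 35524 + 671 + 278 = 36473

36473


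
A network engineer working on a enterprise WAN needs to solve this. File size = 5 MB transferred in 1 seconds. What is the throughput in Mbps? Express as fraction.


Given: file = 5 MB, time = 1 s
File in Mb = 5 * 8 = 40 Mb
Throughput = 40 / 1 Mbps
Throughput = 40 Mbps

40


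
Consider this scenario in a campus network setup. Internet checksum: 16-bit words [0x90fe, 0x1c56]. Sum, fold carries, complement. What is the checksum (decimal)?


Given words: [0x90fe, 0x1c56]
Step 1: Sum all words
Raw sum = 37118 + 7254 = 44372
One's complement = ~44372 & 0xFFFF = 21163

21163
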